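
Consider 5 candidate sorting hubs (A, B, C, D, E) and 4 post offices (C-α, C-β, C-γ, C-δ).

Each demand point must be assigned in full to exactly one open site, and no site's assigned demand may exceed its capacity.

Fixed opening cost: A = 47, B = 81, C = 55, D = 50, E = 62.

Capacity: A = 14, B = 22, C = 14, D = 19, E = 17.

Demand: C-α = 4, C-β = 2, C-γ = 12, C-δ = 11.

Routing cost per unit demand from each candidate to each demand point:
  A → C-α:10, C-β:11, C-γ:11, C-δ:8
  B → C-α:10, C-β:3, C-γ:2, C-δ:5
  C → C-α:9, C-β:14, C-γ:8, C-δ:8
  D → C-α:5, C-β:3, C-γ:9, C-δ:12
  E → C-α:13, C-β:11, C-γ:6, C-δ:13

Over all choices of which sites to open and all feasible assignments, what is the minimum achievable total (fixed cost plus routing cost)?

Open {A, B}; cheapest assignment that respects the capacities:
  A (cap 14, load 11): C-δ — cost 11×8 = 88
  B (cap 22, load 18): C-α, C-β, C-γ — cost 4×10 + 2×3 + 12×2 = 70
  Shipping 158, fixed 128 → total 286.
  Any other capacity-feasible assignment to {A, B} ships for at least 158.
Compare {B, C}: its best feasible assignment gives total 294.
Compare {B, D}: its best feasible assignment gives total 313.
Every other set of open sites that can feasibly serve all demand totals ≥ 294 even under its best assignment. Minimum: 286.

286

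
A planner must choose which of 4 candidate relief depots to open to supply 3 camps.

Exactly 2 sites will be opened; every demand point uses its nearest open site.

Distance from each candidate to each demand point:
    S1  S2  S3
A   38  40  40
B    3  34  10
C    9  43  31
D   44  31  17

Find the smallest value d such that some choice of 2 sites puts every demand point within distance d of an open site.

Open {B, D}.
  Farthest demand point is S2 at distance 31 (to D); all others are ≤ 31.
With {C, D} the worst case is 31.
With {A, B} the worst case is 34.
No size-2 selection achieves below 31.

31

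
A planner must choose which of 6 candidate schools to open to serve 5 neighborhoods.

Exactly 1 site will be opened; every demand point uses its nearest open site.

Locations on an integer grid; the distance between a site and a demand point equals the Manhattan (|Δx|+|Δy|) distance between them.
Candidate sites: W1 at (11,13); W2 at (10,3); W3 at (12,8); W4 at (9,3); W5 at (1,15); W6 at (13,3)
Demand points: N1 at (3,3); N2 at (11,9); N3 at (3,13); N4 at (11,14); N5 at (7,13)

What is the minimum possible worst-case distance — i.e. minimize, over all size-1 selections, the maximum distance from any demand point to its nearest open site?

14

Open {W3}.
  Farthest demand point is N1 at distance 14 (to W3); all others are ≤ 14.
With {W4} the worst case is 16.
With {W5} the worst case is 16.
No size-1 selection achieves below 14.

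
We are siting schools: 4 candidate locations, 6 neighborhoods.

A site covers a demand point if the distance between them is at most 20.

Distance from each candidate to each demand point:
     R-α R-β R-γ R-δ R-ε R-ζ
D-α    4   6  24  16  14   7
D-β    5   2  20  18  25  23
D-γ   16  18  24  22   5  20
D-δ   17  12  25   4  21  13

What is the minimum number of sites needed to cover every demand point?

Coverage sets (demand points within 20 of each site):
  D-α: {R-α, R-β, R-δ, R-ε, R-ζ}
  D-β: {R-α, R-β, R-γ, R-δ}
  D-γ: {R-α, R-β, R-ε, R-ζ}
  D-δ: {R-α, R-β, R-δ, R-ζ}
No single site covers all 6 demand points.
But {D-α, D-β} covers everything, so the minimum is 2.

2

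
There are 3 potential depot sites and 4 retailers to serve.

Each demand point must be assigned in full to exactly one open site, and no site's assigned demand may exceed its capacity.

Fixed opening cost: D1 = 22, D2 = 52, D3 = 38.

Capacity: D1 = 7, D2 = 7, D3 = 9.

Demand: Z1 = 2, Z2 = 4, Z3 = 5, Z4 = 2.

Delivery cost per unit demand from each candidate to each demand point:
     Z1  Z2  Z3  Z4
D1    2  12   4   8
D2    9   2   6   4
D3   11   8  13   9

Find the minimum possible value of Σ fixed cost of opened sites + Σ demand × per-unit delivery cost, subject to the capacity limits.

114

Open {D1, D2}; cheapest assignment that respects the capacities:
  D1 (cap 7, load 7): Z1, Z3 — cost 2×2 + 5×4 = 24
  D2 (cap 7, load 6): Z2, Z4 — cost 4×2 + 2×4 = 16
  Shipping 40, fixed 74 → total 114.
  Any other capacity-feasible assignment to {D1, D2} ships for at least 40.
Compare {D1, D3}: its best feasible assignment gives total 134.
Compare {D1, D2, D3}: its best feasible assignment gives total 152.
Every other set of open sites that can feasibly serve all demand totals ≥ 134 even under its best assignment. Minimum: 114.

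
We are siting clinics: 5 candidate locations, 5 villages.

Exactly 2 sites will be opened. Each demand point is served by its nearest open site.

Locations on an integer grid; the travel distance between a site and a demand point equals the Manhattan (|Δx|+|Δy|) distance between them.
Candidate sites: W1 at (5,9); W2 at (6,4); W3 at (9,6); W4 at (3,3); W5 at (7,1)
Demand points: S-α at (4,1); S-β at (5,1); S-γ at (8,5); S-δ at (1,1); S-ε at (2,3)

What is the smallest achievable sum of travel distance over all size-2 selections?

Open {W3, W4}.
  S-α→W4 3, S-β→W4 4, S-γ→W3 2, S-δ→W4 4, S-ε→W4 1  ⇒ total 14.
Compare {W2, W4}: total 15.
Compare {W4, W5}: total 15.
No size-2 selection does better; minimum is 14.

14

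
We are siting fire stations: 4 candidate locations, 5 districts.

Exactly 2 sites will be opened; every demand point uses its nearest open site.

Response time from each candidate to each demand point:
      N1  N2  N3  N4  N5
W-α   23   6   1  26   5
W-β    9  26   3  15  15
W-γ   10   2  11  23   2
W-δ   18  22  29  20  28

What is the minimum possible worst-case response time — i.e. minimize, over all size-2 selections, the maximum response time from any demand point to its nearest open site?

15

Open {W-α, W-β}.
  Farthest demand point is N4 at response time 15 (to W-β); all others are ≤ 15.
With {W-β, W-γ} the worst case is 15.
With {W-α, W-δ} the worst case is 20.
No size-2 selection achieves below 15.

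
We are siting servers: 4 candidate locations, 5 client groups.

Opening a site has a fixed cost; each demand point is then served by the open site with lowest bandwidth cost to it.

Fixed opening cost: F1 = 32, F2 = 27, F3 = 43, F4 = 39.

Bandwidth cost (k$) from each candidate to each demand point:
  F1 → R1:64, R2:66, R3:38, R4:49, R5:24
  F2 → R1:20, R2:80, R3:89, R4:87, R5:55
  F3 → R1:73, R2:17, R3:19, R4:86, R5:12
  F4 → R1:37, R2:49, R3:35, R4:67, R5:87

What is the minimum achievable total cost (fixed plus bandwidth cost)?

Open {F1, F2, F3}: assign each demand point to its cheapest open site.
  R1→F2 20, R2→F3 17, R3→F3 19, R4→F1 49, R5→F3 12
  bandwidth cost 117, fixed 102 → total 219.
Compare {F2, F3}: bandwidth cost 154 + fixed 70 = 224.
Compare {F3, F4}: bandwidth cost 152 + fixed 82 = 234.
Compare {F1, F3}: bandwidth cost 161 + fixed 75 = 236.
All other subsets cost ≥ 224. Minimum total cost: 219.

219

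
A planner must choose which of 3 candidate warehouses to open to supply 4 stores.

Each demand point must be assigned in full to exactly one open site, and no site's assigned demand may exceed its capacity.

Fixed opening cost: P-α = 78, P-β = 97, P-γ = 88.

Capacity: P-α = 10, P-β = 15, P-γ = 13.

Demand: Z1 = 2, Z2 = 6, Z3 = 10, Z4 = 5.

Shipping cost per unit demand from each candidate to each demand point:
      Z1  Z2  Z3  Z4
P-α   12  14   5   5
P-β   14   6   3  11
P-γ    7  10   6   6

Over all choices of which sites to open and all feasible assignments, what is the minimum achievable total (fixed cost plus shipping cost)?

Open {P-β, P-γ}; cheapest assignment that respects the capacities:
  P-β (cap 15, load 10): Z3 — cost 10×3 = 30
  P-γ (cap 13, load 13): Z1, Z2, Z4 — cost 2×7 + 6×10 + 5×6 = 104
  Shipping 134, fixed 185 → total 319.
  Any other capacity-feasible assignment to {P-β, P-γ} ships for at least 134.
Compare {P-α, P-γ}: its best feasible assignment gives total 320.
Compare {P-α, P-β}: its best feasible assignment gives total 344.
Every other set of open sites that can feasibly serve all demand totals ≥ 320 even under its best assignment. Minimum: 319.

319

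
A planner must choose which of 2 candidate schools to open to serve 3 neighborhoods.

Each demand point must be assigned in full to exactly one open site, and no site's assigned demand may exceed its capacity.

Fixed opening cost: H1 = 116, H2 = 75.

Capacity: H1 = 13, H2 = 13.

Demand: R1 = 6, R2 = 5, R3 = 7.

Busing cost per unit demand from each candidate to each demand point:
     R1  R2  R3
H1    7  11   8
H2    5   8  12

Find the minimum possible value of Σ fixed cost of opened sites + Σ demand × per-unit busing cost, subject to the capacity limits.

317

Open {H1, H2}; cheapest assignment that respects the capacities:
  H1 (cap 13, load 7): R3 — cost 7×8 = 56
  H2 (cap 13, load 11): R1, R2 — cost 6×5 + 5×8 = 70
  Shipping 126, fixed 191 → total 317.
  Any other capacity-feasible assignment to {H1, H2} ships for at least 126.
Total demand is 18 and no other set of sites has combined capacity ≥ 18, so {H1, H2} is the only feasible choice of open sites. Minimum: 317.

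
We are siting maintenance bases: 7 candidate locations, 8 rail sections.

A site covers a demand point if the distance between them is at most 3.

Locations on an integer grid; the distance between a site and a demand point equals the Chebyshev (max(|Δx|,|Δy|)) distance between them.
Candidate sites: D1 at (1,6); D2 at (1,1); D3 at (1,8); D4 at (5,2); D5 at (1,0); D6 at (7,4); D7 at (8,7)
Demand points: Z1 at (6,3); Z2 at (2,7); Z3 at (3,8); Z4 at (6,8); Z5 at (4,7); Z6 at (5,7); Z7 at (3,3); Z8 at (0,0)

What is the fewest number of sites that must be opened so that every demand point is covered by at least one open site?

4

Coverage sets (demand points within 3 of each site):
  D1: {Z2, Z3, Z5, Z7}
  D2: {Z7, Z8}
  D3: {Z2, Z3, Z5}
  D4: {Z1, Z7}
  D5: {Z7, Z8}
  D6: {Z1, Z5, Z6}
  D7: {Z4, Z6}
No 3 sites suffice: every size-3 union leaves at least one demand point uncovered.
But {D1, D2, D4, D7} covers everything, so the minimum is 4.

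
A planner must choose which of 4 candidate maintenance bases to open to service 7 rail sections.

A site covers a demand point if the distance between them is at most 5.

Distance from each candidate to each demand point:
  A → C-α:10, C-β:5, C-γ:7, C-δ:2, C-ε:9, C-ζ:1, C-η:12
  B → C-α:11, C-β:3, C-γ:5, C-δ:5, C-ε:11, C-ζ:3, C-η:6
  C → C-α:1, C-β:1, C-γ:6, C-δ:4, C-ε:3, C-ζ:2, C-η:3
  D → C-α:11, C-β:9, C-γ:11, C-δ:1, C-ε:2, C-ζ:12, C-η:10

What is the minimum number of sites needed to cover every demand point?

Coverage sets (demand points within 5 of each site):
  A: {C-β, C-δ, C-ζ}
  B: {C-β, C-γ, C-δ, C-ζ}
  C: {C-α, C-β, C-δ, C-ε, C-ζ, C-η}
  D: {C-δ, C-ε}
No single site covers all 7 demand points.
But {B, C} covers everything, so the minimum is 2.

2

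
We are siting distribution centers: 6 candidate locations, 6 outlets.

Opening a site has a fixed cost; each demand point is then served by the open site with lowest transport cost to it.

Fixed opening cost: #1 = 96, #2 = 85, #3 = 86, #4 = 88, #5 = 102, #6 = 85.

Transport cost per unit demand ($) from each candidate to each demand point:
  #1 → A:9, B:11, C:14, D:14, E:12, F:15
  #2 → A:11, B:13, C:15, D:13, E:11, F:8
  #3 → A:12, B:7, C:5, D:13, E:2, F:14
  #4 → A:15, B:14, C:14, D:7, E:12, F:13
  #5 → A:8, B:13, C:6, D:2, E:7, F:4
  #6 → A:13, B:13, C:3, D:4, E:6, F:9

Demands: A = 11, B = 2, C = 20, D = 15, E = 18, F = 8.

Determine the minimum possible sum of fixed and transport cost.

488

Open {#3, #5}: assign each demand point to its cheapest open site.
  A→#5 11×8=88, B→#3 2×7=14, C→#3 20×5=100, D→#5 15×2=30, E→#3 18×2=36, F→#5 8×4=32
  transport cost 300, fixed 188 → total 488.
Compare {#5}: transport cost 422 + fixed 102 = 524.
Compare {#5, #6}: transport cost 344 + fixed 187 = 531.
Compare {#3, #5, #6}: transport cost 260 + fixed 273 = 533.
All other subsets cost ≥ 524. Minimum total cost: 488.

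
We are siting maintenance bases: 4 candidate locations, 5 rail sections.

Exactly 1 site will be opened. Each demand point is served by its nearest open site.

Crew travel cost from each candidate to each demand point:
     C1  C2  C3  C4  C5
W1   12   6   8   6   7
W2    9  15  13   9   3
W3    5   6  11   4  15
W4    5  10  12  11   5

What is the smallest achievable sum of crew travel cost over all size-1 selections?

Open {W1}.
  C1→W1 12, C2→W1 6, C3→W1 8, C4→W1 6, C5→W1 7  ⇒ total 39.
Compare {W3}: total 41.
Compare {W4}: total 43.
No size-1 selection does better; minimum is 39.

39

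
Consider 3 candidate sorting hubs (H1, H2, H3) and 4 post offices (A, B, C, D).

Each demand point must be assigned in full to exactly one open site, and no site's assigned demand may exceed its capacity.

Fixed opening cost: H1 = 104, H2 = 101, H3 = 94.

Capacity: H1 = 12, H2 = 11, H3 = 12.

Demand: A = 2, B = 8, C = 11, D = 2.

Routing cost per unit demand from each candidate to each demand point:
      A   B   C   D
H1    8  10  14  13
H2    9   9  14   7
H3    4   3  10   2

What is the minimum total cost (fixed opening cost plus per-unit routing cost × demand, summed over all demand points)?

Open {H2, H3}; cheapest assignment that respects the capacities:
  H2 (cap 11, load 11): C — cost 11×14 = 154
  H3 (cap 12, load 12): A, B, D — cost 2×4 + 8×3 + 2×2 = 36
  Shipping 190, fixed 195 → total 385.
  Any other capacity-feasible assignment to {H2, H3} ships for at least 190.
Compare {H1, H3}: its best feasible assignment gives total 388.
Compare {H1, H2}: its best feasible assignment gives total 481.
Every other set of open sites that can feasibly serve all demand totals ≥ 388 even under its best assignment. Minimum: 385.

385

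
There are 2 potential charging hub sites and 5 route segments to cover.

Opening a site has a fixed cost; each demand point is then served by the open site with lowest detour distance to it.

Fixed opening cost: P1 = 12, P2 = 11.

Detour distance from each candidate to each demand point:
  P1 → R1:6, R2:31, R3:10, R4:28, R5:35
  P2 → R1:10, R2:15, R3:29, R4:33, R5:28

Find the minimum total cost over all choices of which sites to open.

Open {P1, P2}: assign each demand point to its cheapest open site.
  R1→P1 6, R2→P2 15, R3→P1 10, R4→P1 28, R5→P2 28
  detour distance 87, fixed 23 → total 110.
Compare {P1}: detour distance 110 + fixed 12 = 122.
Compare {P2}: detour distance 115 + fixed 11 = 126.

110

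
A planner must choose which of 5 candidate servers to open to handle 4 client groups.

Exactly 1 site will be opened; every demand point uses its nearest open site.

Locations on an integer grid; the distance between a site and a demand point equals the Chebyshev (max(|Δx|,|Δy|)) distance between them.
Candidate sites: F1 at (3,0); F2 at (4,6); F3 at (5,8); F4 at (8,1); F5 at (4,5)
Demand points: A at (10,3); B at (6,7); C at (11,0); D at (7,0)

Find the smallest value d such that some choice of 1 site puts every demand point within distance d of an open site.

Open {F4}.
  Farthest demand point is B at distance 6 (to F4); all others are ≤ 6.
With {F2} the worst case is 7.
With {F5} the worst case is 7.
No size-1 selection achieves below 6.

6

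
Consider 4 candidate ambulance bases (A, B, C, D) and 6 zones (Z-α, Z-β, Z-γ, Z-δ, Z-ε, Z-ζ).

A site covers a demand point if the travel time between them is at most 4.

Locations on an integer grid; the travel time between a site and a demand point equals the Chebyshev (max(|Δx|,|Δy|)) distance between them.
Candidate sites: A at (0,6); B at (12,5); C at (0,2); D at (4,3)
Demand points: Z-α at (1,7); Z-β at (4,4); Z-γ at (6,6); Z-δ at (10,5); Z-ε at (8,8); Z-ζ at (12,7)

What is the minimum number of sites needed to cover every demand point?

Coverage sets (demand points within 4 of each site):
  A: {Z-α, Z-β}
  B: {Z-δ, Z-ε, Z-ζ}
  C: {Z-β}
  D: {Z-α, Z-β, Z-γ}
No single site covers all 6 demand points.
But {B, D} covers everything, so the minimum is 2.

2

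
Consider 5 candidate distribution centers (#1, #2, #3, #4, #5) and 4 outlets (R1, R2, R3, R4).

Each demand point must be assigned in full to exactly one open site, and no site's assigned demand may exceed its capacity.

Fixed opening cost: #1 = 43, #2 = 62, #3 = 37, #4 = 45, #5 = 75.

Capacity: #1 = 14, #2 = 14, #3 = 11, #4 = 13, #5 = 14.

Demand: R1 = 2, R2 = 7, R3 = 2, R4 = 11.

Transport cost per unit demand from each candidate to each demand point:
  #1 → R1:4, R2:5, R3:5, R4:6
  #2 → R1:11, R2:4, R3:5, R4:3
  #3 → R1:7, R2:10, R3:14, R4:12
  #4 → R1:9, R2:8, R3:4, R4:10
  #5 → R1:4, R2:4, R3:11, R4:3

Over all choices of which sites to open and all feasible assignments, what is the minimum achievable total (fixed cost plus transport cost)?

Open {#1, #2}; cheapest assignment that respects the capacities:
  #1 (cap 14, load 11): R1, R2, R3 — cost 2×4 + 7×5 + 2×5 = 53
  #2 (cap 14, load 11): R4 — cost 11×3 = 33
  Shipping 86, fixed 105 → total 191.
  Any other capacity-feasible assignment to {#1, #2} ships for at least 86.
Compare {#1, #5}: its best feasible assignment gives total 204.
Compare {#2, #5}: its best feasible assignment gives total 216.
Every other set of open sites that can feasibly serve all demand totals ≥ 204 even under its best assignment. Minimum: 191.

191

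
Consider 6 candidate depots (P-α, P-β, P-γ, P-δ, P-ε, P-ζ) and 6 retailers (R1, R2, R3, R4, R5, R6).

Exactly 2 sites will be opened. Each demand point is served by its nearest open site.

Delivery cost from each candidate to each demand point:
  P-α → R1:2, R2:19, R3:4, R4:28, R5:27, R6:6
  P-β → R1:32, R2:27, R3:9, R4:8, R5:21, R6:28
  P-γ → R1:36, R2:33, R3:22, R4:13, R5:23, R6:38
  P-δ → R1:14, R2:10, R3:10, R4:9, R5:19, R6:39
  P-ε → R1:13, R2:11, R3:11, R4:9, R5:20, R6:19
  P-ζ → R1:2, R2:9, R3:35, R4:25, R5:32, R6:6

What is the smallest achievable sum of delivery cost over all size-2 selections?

50

Open {P-α, P-δ}.
  R1→P-α 2, R2→P-δ 10, R3→P-α 4, R4→P-δ 9, R5→P-δ 19, R6→P-α 6  ⇒ total 50.
Compare {P-α, P-ε}: total 52.
Compare {P-β, P-ζ}: total 55.
No size-2 selection does better; minimum is 50.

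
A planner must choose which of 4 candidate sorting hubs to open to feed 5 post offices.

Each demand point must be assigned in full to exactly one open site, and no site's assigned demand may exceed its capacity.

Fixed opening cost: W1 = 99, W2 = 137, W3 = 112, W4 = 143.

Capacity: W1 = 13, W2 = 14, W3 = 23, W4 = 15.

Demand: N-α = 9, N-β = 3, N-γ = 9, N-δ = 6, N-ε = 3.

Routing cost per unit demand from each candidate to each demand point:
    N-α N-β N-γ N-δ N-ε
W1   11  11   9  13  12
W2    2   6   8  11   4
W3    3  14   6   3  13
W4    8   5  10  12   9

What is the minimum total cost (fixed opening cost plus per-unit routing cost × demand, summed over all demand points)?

393

Open {W2, W3}; cheapest assignment that respects the capacities:
  W2 (cap 14, load 12): N-α, N-ε — cost 9×2 + 3×4 = 30
  W3 (cap 23, load 18): N-β, N-γ, N-δ — cost 3×14 + 9×6 + 6×3 = 114
  Shipping 144, fixed 249 → total 393.
  Any other capacity-feasible assignment to {W2, W3} ships for at least 144.
Compare {W1, W3}: its best feasible assignment gives total 409.
Compare {W3, W4}: its best feasible assignment gives total 432.
Every other set of open sites that can feasibly serve all demand totals ≥ 409 even under its best assignment. Minimum: 393.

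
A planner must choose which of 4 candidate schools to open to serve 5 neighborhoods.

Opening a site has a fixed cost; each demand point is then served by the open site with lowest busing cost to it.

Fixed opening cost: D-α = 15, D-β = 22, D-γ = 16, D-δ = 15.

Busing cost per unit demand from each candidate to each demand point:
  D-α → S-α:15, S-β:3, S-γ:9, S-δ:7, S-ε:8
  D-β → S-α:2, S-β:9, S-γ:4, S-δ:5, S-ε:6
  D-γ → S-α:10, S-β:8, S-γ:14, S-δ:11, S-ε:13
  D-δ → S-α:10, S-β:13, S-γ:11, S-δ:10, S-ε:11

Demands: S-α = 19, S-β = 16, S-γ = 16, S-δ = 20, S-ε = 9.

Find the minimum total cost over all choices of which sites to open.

Open {D-α, D-β}: assign each demand point to its cheapest open site.
  S-α→D-β 19×2=38, S-β→D-α 16×3=48, S-γ→D-β 16×4=64, S-δ→D-β 20×5=100, S-ε→D-β 9×6=54
  busing cost 304, fixed 37 → total 341.
Compare {D-α, D-β, D-δ}: busing cost 304 + fixed 52 = 356.
Compare {D-α, D-β, D-γ}: busing cost 304 + fixed 53 = 357.
Compare {D-α, D-β, D-γ, D-δ}: busing cost 304 + fixed 68 = 372.
All other subsets cost ≥ 356. Minimum total cost: 341.

341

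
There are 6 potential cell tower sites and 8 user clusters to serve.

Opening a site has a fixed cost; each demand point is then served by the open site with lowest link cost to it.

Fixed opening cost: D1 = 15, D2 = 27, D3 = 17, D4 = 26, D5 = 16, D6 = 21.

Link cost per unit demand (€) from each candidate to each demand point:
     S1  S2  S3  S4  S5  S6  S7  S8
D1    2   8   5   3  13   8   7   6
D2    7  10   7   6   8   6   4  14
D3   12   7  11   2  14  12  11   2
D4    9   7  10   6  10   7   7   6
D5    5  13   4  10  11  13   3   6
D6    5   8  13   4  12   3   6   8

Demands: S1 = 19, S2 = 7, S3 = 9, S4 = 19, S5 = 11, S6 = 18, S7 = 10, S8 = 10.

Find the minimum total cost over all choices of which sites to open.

449

Open {D1, D2, D3, D5, D6}: assign each demand point to its cheapest open site.
  S1→D1 19×2=38, S2→D3 7×7=49, S3→D5 9×4=36, S4→D3 19×2=38, S5→D2 11×8=88, S6→D6 18×3=54, S7→D5 10×3=30, S8→D3 10×2=20
  link cost 353, fixed 96 → total 449.
Compare {D1, D2, D3, D6}: link cost 372 + fixed 80 = 452.
Compare {D1, D3, D5, D6}: link cost 386 + fixed 69 = 455.
Compare {D1, D3, D4, D5, D6}: link cost 375 + fixed 95 = 470.
All other subsets cost ≥ 452. Minimum total cost: 449.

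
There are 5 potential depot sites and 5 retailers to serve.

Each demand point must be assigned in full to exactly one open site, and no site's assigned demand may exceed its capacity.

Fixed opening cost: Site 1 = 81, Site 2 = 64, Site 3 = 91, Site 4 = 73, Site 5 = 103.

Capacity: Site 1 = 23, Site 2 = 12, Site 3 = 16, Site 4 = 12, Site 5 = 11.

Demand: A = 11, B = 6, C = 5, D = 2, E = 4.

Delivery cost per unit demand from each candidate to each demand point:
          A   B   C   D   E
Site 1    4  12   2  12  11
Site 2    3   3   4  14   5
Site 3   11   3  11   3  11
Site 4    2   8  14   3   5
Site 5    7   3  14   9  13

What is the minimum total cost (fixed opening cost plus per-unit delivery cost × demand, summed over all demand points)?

Open {Site 1, Site 2}; cheapest assignment that respects the capacities:
  Site 1 (cap 23, load 18): A, C, D — cost 11×4 + 5×2 + 2×12 = 78
  Site 2 (cap 12, load 10): B, E — cost 6×3 + 4×5 = 38
  Shipping 116, fixed 145 → total 261.
  Any other capacity-feasible assignment to {Site 1, Site 2} ships for at least 116.
Compare {Site 1, Site 4}: its best feasible assignment gives total 282.
Compare {Site 1, Site 3}: its best feasible assignment gives total 294.
Every other set of open sites that can feasibly serve all demand totals ≥ 282 even under its best assignment. Minimum: 261.

261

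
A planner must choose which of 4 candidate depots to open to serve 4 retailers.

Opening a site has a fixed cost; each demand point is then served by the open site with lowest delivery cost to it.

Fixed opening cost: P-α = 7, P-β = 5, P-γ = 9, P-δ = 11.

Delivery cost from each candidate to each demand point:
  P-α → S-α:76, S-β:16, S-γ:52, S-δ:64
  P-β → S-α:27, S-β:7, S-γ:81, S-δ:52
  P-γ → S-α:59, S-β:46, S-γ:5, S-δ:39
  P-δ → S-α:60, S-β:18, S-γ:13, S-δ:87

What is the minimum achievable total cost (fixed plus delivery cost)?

Open {P-β, P-γ}: assign each demand point to its cheapest open site.
  S-α→P-β 27, S-β→P-β 7, S-γ→P-γ 5, S-δ→P-γ 39
  delivery cost 78, fixed 14 → total 92.
Compare {P-α, P-β, P-γ}: delivery cost 78 + fixed 21 = 99.
Compare {P-β, P-γ, P-δ}: delivery cost 78 + fixed 25 = 103.
Compare {P-α, P-β, P-γ, P-δ}: delivery cost 78 + fixed 32 = 110.
All other subsets cost ≥ 99. Minimum total cost: 92.

92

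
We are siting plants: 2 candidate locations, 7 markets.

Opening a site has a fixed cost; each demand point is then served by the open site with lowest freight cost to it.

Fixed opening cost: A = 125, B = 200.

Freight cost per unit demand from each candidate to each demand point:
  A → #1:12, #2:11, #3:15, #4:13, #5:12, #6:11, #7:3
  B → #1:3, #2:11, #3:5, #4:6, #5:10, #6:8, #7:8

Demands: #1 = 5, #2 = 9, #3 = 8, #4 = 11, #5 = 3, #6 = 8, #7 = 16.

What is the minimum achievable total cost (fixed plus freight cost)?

642

Open {B}: assign each demand point to its cheapest open site.
  #1→B 5×3=15, #2→B 9×11=99, #3→B 8×5=40, #4→B 11×6=66, #5→B 3×10=30, #6→B 8×8=64, #7→B 16×8=128
  freight cost 442, fixed 200 → total 642.
Compare {A, B}: freight cost 362 + fixed 325 = 687.
Compare {A}: freight cost 594 + fixed 125 = 719.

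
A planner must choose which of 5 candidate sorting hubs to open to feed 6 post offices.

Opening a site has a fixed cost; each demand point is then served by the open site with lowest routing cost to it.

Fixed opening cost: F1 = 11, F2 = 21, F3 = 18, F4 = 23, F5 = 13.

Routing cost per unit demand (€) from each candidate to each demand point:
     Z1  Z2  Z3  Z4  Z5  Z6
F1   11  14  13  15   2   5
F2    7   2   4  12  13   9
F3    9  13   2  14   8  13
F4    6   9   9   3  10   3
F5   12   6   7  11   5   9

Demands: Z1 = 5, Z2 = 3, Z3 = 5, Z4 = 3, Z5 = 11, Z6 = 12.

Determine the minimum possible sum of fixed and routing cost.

Open {F1, F2, F4}: assign each demand point to its cheapest open site.
  Z1→F4 5×6=30, Z2→F2 3×2=6, Z3→F2 5×4=20, Z4→F4 3×3=9, Z5→F1 11×2=22, Z6→F4 12×3=36
  routing cost 123, fixed 55 → total 178.
Compare {F1, F3, F4}: routing cost 134 + fixed 52 = 186.
Compare {F1, F2, F3, F4}: routing cost 113 + fixed 73 = 186.
Compare {F1, F3, F4, F5}: routing cost 125 + fixed 65 = 190.
All other subsets cost ≥ 186. Minimum total cost: 178.

178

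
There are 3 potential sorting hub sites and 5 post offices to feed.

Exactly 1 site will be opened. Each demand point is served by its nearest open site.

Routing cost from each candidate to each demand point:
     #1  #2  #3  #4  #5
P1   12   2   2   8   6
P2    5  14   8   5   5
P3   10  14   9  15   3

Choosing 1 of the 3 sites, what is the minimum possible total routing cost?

30

Open {P1}.
  #1→P1 12, #2→P1 2, #3→P1 2, #4→P1 8, #5→P1 6  ⇒ total 30.
Compare {P2}: total 37.
Compare {P3}: total 51.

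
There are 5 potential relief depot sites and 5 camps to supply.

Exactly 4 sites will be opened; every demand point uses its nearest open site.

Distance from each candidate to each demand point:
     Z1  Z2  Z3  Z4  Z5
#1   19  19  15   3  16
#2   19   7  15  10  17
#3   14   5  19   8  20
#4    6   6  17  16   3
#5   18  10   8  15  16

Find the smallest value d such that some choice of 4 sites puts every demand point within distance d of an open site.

Open {#1, #2, #4, #5}.
  Farthest demand point is Z3 at distance 8 (to #5); all others are ≤ 8.
With {#1, #3, #4, #5} the worst case is 8.
With {#2, #3, #4, #5} the worst case is 8.
No size-4 selection achieves below 8.

8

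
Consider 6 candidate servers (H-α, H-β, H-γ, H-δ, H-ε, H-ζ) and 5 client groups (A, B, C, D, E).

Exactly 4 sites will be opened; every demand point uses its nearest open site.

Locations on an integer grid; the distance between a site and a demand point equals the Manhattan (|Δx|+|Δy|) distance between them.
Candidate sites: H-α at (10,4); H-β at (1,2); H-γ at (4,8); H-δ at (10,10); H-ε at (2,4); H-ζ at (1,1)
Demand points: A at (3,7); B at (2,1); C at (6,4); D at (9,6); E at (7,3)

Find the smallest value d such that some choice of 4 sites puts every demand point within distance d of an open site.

Open {H-α, H-β, H-γ, H-δ}.
  Farthest demand point is C at distance 4 (to H-α); all others are ≤ 4.
With {H-α, H-β, H-γ, H-ε} the worst case is 4.
With {H-α, H-β, H-γ, H-ζ} the worst case is 4.
No size-4 selection achieves below 4.

4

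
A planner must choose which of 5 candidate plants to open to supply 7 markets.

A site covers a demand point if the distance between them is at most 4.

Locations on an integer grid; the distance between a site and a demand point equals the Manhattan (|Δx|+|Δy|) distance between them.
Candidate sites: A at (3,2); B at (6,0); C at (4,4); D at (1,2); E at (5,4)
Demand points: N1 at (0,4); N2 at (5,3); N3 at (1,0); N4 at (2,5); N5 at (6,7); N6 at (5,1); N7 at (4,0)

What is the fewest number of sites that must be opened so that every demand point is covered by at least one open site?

3

Coverage sets (demand points within 4 of each site):
  A: {N2, N3, N4, N6, N7}
  B: {N2, N6, N7}
  C: {N1, N2, N4, N6, N7}
  D: {N1, N3, N4}
  E: {N2, N4, N5, N6}
No 2 sites suffice: every size-2 union leaves at least one demand point uncovered.
But {A, C, E} covers everything, so the minimum is 3.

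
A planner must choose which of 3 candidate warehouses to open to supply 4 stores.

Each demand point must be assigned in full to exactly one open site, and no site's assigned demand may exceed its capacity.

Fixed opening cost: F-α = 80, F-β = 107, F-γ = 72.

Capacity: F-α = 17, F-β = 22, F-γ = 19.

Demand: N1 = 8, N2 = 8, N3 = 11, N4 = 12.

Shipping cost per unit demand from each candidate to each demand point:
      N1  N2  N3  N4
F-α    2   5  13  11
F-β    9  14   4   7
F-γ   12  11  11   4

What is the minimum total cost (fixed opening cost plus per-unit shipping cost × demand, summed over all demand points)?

407

Open {F-α, F-β, F-γ}; cheapest assignment that respects the capacities:
  F-α (cap 17, load 16): N1, N2 — cost 8×2 + 8×5 = 56
  F-β (cap 22, load 11): N3 — cost 11×4 = 44
  F-γ (cap 19, load 12): N4 — cost 12×4 = 48
  Shipping 148, fixed 259 → total 407.
  Any other capacity-feasible assignment to {F-α, F-β, F-γ} ships for at least 148.
Compare {F-β, F-γ}: its best feasible assignment gives total 544.
Every other set of open sites that can feasibly serve all demand totals ≥ 544 even under its best assignment. Minimum: 407.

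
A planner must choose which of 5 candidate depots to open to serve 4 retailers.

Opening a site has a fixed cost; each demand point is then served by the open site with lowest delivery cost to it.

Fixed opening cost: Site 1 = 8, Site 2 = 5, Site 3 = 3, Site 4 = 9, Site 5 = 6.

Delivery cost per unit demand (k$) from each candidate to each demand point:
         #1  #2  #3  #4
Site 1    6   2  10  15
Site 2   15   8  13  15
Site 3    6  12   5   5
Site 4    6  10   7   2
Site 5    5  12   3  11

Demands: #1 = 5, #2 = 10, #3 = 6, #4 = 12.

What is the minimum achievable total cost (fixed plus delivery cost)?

Open {Site 1, Site 4, Site 5}: assign each demand point to its cheapest open site.
  #1→Site 5 5×5=25, #2→Site 1 10×2=20, #3→Site 5 6×3=18, #4→Site 4 12×2=24
  delivery cost 87, fixed 23 → total 110.
Compare {Site 1, Site 3, Site 4, Site 5}: delivery cost 87 + fixed 26 = 113.
Compare {Site 1, Site 2, Site 4, Site 5}: delivery cost 87 + fixed 28 = 115.
Compare {Site 1, Site 2, Site 3, Site 4, Site 5}: delivery cost 87 + fixed 31 = 118.
All other subsets cost ≥ 113. Minimum total cost: 110.

110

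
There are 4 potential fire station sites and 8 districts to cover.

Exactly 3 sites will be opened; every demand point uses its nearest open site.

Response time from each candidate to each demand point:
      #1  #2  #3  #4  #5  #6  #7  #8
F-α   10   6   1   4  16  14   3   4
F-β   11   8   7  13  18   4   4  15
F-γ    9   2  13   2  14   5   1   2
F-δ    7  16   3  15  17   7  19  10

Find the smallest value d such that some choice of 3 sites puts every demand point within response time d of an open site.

Open {F-α, F-β, F-γ}.
  Farthest demand point is #5 at response time 14 (to F-γ); all others are ≤ 14.
With {F-α, F-γ, F-δ} the worst case is 14.
With {F-β, F-γ, F-δ} the worst case is 14.
No size-3 selection achieves below 14.

14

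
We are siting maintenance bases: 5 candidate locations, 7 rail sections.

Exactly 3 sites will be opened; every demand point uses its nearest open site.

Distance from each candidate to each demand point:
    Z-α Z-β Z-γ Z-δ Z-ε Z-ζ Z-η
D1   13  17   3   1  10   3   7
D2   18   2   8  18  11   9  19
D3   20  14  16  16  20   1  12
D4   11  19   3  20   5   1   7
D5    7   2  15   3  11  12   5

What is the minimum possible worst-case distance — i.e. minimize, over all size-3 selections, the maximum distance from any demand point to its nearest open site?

Open {D1, D4, D5}.
  Farthest demand point is Z-α at distance 7 (to D5); all others are ≤ 7.
With {D2, D4, D5} the worst case is 7.
With {D3, D4, D5} the worst case is 7.
No size-3 selection achieves below 7.

7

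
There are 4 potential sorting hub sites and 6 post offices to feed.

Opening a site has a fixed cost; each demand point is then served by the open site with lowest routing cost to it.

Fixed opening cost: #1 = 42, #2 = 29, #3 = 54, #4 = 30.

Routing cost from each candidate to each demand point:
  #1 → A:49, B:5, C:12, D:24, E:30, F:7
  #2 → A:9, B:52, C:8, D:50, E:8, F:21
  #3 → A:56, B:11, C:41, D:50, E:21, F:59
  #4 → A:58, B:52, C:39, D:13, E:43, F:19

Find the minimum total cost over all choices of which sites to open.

132

Open {#1, #2}: assign each demand point to its cheapest open site.
  A→#2 9, B→#1 5, C→#2 8, D→#1 24, E→#2 8, F→#1 7
  routing cost 61, fixed 71 → total 132.
Compare {#1, #2, #4}: routing cost 50 + fixed 101 = 151.
Compare {#2, #4}: routing cost 109 + fixed 59 = 168.
Compare {#1}: routing cost 127 + fixed 42 = 169.
All other subsets cost ≥ 151. Minimum total cost: 132.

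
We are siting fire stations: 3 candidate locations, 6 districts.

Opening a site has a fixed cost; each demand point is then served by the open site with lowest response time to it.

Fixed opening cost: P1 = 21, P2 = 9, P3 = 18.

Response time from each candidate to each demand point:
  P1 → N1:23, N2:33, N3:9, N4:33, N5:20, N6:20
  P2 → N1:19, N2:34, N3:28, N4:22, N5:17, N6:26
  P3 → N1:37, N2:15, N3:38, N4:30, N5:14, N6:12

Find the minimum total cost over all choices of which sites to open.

Open {P2, P3}: assign each demand point to its cheapest open site.
  N1→P2 19, N2→P3 15, N3→P2 28, N4→P2 22, N5→P3 14, N6→P3 12
  response time 110, fixed 27 → total 137.
Compare {P1, P2, P3}: response time 91 + fixed 48 = 139.
Compare {P1, P3}: response time 103 + fixed 39 = 142.
Compare {P1, P2}: response time 120 + fixed 30 = 150.
All other subsets cost ≥ 139. Minimum total cost: 137.

137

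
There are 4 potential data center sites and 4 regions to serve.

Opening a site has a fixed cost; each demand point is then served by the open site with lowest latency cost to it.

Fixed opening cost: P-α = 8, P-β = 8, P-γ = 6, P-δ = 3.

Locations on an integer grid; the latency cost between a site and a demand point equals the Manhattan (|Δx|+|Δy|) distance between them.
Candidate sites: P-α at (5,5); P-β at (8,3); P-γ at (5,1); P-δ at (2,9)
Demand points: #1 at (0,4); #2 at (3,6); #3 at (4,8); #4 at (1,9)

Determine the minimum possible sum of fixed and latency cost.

Open {P-δ}: assign each demand point to its cheapest open site.
  #1→P-δ 7, #2→P-δ 4, #3→P-δ 3, #4→P-δ 1
  latency cost 15, fixed 3 → total 18.
Compare {P-α, P-δ}: latency cost 13 + fixed 11 = 24.
Compare {P-γ, P-δ}: latency cost 15 + fixed 9 = 24.
Compare {P-β, P-δ}: latency cost 15 + fixed 11 = 26.
All other subsets cost ≥ 24. Minimum total cost: 18.

18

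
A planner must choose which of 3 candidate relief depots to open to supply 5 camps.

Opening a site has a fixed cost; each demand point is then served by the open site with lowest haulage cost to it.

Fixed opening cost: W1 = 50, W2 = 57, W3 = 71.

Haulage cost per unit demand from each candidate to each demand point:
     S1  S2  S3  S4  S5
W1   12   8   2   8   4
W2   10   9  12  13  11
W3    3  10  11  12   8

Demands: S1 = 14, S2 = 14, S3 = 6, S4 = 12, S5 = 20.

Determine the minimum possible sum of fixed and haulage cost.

463

Open {W1, W3}: assign each demand point to its cheapest open site.
  S1→W3 14×3=42, S2→W1 14×8=112, S3→W1 6×2=12, S4→W1 12×8=96, S5→W1 20×4=80
  haulage cost 342, fixed 121 → total 463.
Compare {W1}: haulage cost 468 + fixed 50 = 518.
Compare {W1, W2, W3}: haulage cost 342 + fixed 178 = 520.
Compare {W1, W2}: haulage cost 440 + fixed 107 = 547.
All other subsets cost ≥ 518. Minimum total cost: 463.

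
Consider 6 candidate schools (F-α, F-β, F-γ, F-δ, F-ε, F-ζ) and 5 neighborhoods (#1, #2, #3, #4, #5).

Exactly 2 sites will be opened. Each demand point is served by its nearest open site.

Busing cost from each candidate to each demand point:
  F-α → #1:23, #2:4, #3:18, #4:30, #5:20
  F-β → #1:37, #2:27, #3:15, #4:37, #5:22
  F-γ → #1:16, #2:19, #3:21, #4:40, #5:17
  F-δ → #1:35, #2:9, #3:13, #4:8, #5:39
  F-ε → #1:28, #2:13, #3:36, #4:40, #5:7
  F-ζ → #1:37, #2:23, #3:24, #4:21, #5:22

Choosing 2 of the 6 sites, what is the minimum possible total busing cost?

63

Open {F-γ, F-δ}.
  #1→F-γ 16, #2→F-δ 9, #3→F-δ 13, #4→F-δ 8, #5→F-γ 17  ⇒ total 63.
Compare {F-δ, F-ε}: total 65.
Compare {F-α, F-δ}: total 68.
No size-2 selection does better; minimum is 63.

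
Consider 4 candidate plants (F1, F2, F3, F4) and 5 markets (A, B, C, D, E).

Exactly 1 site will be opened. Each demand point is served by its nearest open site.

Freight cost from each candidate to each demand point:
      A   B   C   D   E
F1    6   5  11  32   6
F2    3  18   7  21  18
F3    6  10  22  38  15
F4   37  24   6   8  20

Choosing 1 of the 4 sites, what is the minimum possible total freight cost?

Open {F1}.
  A→F1 6, B→F1 5, C→F1 11, D→F1 32, E→F1 6  ⇒ total 60.
Compare {F2}: total 67.
Compare {F3}: total 91.
No size-1 selection does better; minimum is 60.

60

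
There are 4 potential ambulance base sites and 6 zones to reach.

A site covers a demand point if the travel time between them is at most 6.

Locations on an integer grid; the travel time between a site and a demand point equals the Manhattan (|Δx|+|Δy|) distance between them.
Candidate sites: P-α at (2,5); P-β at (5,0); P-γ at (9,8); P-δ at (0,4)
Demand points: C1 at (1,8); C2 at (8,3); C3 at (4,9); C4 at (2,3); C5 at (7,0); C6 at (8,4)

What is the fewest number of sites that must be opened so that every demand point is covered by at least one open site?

3

Coverage sets (demand points within 6 of each site):
  P-α: {C1, C3, C4}
  P-β: {C2, C4, C5}
  P-γ: {C2, C3, C6}
  P-δ: {C1, C4}
No 2 sites suffice: every size-2 union leaves at least one demand point uncovered.
But {P-α, P-β, P-γ} covers everything, so the minimum is 3.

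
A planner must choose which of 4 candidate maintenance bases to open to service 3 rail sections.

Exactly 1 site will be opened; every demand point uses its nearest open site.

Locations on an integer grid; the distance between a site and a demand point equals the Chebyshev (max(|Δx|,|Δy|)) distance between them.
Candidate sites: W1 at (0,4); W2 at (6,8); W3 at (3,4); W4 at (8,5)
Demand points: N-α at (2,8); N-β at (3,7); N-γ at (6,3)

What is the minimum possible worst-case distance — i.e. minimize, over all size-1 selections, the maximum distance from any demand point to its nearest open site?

Open {W3}.
  Farthest demand point is N-α at distance 4 (to W3); all others are ≤ 4.
With {W2} the worst case is 5.
With {W1} the worst case is 6.
No size-1 selection achieves below 4.

4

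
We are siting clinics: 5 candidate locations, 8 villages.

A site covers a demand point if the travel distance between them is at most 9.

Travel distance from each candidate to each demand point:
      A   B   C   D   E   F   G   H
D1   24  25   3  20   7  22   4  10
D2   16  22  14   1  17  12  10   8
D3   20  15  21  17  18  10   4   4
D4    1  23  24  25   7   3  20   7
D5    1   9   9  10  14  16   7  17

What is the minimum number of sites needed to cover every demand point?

3

Coverage sets (demand points within 9 of each site):
  D1: {C, E, G}
  D2: {D, H}
  D3: {G, H}
  D4: {A, E, F, H}
  D5: {A, B, C, G}
No 2 sites suffice: every size-2 union leaves at least one demand point uncovered.
But {D2, D4, D5} covers everything, so the minimum is 3.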